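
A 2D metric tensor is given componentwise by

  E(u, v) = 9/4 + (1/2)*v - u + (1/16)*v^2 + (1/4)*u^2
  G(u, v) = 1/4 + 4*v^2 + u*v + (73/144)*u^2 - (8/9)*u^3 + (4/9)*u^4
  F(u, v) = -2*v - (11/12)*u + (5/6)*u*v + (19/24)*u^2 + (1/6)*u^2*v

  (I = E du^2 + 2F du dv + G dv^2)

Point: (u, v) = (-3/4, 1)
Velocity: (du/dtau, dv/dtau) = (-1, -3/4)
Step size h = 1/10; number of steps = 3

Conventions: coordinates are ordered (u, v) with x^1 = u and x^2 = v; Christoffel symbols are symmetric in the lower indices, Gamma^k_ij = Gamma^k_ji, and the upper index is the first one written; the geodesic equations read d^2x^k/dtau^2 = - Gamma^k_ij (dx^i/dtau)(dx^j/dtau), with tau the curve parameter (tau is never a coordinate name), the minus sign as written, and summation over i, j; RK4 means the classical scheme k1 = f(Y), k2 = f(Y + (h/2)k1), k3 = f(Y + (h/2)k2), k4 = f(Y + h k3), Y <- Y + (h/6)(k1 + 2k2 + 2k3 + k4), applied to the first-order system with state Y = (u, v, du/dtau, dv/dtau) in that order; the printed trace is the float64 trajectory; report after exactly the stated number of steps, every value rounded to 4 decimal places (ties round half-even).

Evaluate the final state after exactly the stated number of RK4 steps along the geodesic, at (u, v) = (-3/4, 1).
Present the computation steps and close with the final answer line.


f(Y) = (du/dtau, dv/dtau, -Gamma^u_ij Y'^i Y'^j, -Gamma^v_ij Y'^i Y'^j) with the Gammas evaluated at the stage position; h = 0.100000; intermediate values shown to 6 dp
step 0: u = -0.7500, v = 1.0000, du/dtau = -1.0000, dv/dtau = -0.7500
step 1:
  k1: at (u, v) = (-0.750000, 1.000000), (du/dtau, dv/dtau) = (-1.000000, -0.750000); Gamma_uuu = -0.395155, Gamma_uuv = -0.004418, Gamma_uvv = -0.106926, Gamma_vuu = -0.554767, Gamma_vuv = -0.235164, Gamma_vvv = 0.808102; k1 = (-1.000000, -0.750000, 0.461928, 0.452955)
  k2: at (u, v) = (-0.800000, 0.962500), (du/dtau, dv/dtau) = (-0.976904, -0.727352); Gamma_uuu = -0.376324, Gamma_uuv = -0.015843, Gamma_uvv = -0.091215, Gamma_vuu = -0.580796, Gamma_vuv = -0.301923, Gamma_vvv = 0.804961; k2 = (-0.976904, -0.727352, 0.429912, 0.557484)
  k3: at (u, v) = (-0.798845, 0.963632), (du/dtau, dv/dtau) = (-0.978504, -0.722126); Gamma_uuu = -0.376824, Gamma_uuv = -0.015641, Gamma_uvv = -0.091498, Gamma_vuu = -0.580015, Gamma_vuv = -0.300175, Gamma_vvv = 0.805036; k3 = (-0.978504, -0.722126, 0.430615, 0.559758)
  k4: at (u, v) = (-0.847850, 0.927787), (du/dtau, dv/dtau) = (-0.956939, -0.694024); Gamma_uuu = -0.354454, Gamma_uuv = -0.021066, Gamma_uvv = -0.074921, Gamma_vuu = -0.601035, Gamma_vuv = -0.368185, Gamma_vvv = 0.793664; k4 = (-0.956939, -0.694024, 0.388654, 0.657155)
  Y <- Y + (h/6)(k1 + 2k2 + 2k3 + k4): u = -0.8478, v = 0.9276, du/dtau = -0.9571, dv/dtau = -0.6943
step 2:
  k1: at (u, v) = (-0.847796, 0.927617), (du/dtau, dv/dtau) = (-0.957139, -0.694257); Gamma_uuu = -0.354456, Gamma_uuv = -0.021056, Gamma_uvv = -0.075014, Gamma_vuu = -0.601191, Gamma_vuv = -0.368255, Gamma_vvv = 0.793735; k1 = (-0.957139, -0.694257, 0.388863, 0.657597)
  k2: at (u, v) = (-0.895653, 0.892904), (du/dtau, dv/dtau) = (-0.937696, -0.661377); Gamma_uuu = -0.329293, Gamma_uuv = -0.020027, Gamma_uvv = -0.056747, Gamma_vuu = -0.617472, Gamma_vuv = -0.436547, Gamma_vvv = 0.774178; k2 = (-0.937696, -0.661377, 0.339201, 0.745754)
  k3: at (u, v) = (-0.894681, 0.894548), (du/dtau, dv/dtau) = (-0.940179, -0.656969); Gamma_uuu = -0.329998, Gamma_uuv = -0.020206, Gamma_uvv = -0.056801, Gamma_vuu = -0.616399, Gamma_vuv = -0.434418, Gamma_vvv = 0.774501; k3 = (-0.940179, -0.656969, 0.341174, 0.747230)
  k4: at (u, v) = (-0.941814, 0.861920), (du/dtau, dv/dtau) = (-0.923022, -0.619534); Gamma_uuu = -0.303029, Gamma_uuv = -0.013033, Gamma_uvv = -0.035182, Gamma_vuu = -0.627162, Gamma_vuv = -0.501284, Gamma_vvv = 0.746975; k4 = (-0.923022, -0.619534, 0.286580, 0.820929)
  Y <- Y + (h/6)(k1 + 2k2 + 2k3 + k4): u = -0.9417, v = 0.8618, du/dtau = -0.9232, dv/dtau = -0.6198
step 3:
  k1: at (u, v) = (-0.941728, 0.861776), (du/dtau, dv/dtau) = (-0.923203, -0.619849); Gamma_uuu = -0.303033, Gamma_uuv = -0.013018, Gamma_uvv = -0.035300, Gamma_vuu = -0.627313, Gamma_vuv = -0.501334, Gamma_vvv = 0.747047; k1 = (-0.923203, -0.619849, 0.286737, 0.821409)
  k2: at (u, v) = (-0.987888, 0.830783), (du/dtau, dv/dtau) = (-0.908866, -0.578778); Gamma_uuu = -0.275079, Gamma_uuv = 0.000202, Gamma_uvv = -0.009622, Gamma_vuu = -0.633123, Gamma_vuv = -0.565815, Gamma_vvv = 0.712231; k2 = (-0.908866, -0.578778, 0.230236, 0.879671)
  k3: at (u, v) = (-0.987171, 0.832837), (du/dtau, dv/dtau) = (-0.911691, -0.575865); Gamma_uuu = -0.275958, Gamma_uuv = -0.000432, Gamma_uvv = -0.009491, Gamma_vuu = -0.631817, Gamma_vuv = -0.563407, Gamma_vvv = 0.712879; k3 = (-0.911691, -0.575865, 0.232973, 0.880339)
  k4: at (u, v) = (-1.032897, 0.804189), (du/dtau, dv/dtau) = (-0.899906, -0.531815); Gamma_uuu = -0.247926, Gamma_uuv = 0.017965, Gamma_uvv = 0.021677, Gamma_vuu = -0.632327, Gamma_vuv = -0.624175, Gamma_vvv = 0.671606; k4 = (-0.899906, -0.531815, 0.177452, 0.919568)
  Y <- Y + (h/6)(k1 + 2k2 + 2k3 + k4): u = -1.0328, v = 0.8041, du/dtau = -0.9000, dv/dtau = -0.5322

Answer: u = -1.0328, v = 0.8041, du/dtau = -0.9000, dv/dtau = -0.5322


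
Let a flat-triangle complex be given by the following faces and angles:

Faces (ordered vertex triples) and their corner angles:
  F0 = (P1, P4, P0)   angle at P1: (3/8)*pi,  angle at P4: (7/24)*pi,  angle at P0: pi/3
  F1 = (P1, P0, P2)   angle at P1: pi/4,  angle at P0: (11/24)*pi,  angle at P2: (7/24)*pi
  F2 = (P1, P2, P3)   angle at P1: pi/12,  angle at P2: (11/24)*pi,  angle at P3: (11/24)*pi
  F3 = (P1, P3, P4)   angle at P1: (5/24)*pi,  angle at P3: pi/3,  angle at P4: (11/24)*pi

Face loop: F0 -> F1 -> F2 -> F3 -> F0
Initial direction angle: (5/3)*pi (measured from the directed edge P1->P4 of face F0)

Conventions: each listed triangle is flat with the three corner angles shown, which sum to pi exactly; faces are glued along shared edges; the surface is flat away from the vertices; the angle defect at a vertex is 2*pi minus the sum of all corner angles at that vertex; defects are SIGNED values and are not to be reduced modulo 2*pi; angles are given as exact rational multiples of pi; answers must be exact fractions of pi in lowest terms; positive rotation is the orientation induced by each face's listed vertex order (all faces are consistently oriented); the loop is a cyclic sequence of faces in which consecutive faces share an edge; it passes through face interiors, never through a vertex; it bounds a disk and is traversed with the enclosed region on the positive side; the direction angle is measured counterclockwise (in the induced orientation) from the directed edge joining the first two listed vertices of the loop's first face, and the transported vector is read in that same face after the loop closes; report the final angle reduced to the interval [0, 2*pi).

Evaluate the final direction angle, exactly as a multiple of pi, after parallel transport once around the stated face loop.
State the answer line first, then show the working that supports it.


Answer: final direction angle = (3/4)*pi

enclosed vertex P1: corner angles sum to (11/12)*pi, defect = 2*pi - (11/12)*pi = (13/12)*pi
adding the enclosed defects to the starting angle (mod 2*pi, induced orientation) gives the holonomy
final angle = (5/3)*pi + (13/12)*pi = (3/4)*pi (mod 2*pi)


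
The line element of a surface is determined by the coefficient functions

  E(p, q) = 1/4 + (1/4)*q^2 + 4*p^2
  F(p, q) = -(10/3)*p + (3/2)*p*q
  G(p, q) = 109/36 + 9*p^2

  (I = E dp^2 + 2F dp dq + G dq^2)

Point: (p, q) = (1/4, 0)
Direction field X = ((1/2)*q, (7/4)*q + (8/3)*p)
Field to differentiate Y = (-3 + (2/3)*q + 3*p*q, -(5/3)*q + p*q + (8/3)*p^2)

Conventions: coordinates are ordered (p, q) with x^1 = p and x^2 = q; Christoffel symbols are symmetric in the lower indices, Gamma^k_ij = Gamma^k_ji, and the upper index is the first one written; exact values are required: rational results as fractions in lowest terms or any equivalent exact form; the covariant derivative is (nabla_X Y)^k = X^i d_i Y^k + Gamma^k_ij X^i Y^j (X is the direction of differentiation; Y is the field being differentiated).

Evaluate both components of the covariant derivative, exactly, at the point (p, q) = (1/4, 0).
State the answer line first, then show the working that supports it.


Answer: (nabla_X Y)^p = -35857/11412, (nabla_X Y)^q = -17953/5706

E = 1/2, F = -5/6, G = 517/144 at the point
E_p = 2, E_q = 0, F_p = -10/3, F_q = 3/8, G_p = 9/2, G_q = 0
EG - F^2 = 317/288;  g^inv = (288/317) * [[517/144, 5/6], [5/6, 1/2]]
first-kind symbols [ij,l] = (1/2)(d_i g_jl + d_j g_il - d_l g_ij): [pp,p] = E_p/2 = 1, [pp,q] = F_p - E_q/2 = -10/3, [pq,p] = E_q/2 = 0, [pq,q] = G_p/2 = 9/4, [qq,p] = F_q - G_p/2 = -15/8, [qq,q] = G_q/2 = 0
Gamma^p_ij = (G*[ij,p] - F*[ij,q])/(EG - F^2), Gamma^q_ij = (E*[ij,q] - F*[ij,p])/(EG - F^2)
Gamma_ppp = 234/317, Gamma_ppq = 540/317, Gamma_pqq = -7755/1268, Gamma_qpp = -240/317, Gamma_qpq = 324/317, Gamma_qqq = -450/317
X = (0, 2/3), Y = (-3, 1/6) at the point


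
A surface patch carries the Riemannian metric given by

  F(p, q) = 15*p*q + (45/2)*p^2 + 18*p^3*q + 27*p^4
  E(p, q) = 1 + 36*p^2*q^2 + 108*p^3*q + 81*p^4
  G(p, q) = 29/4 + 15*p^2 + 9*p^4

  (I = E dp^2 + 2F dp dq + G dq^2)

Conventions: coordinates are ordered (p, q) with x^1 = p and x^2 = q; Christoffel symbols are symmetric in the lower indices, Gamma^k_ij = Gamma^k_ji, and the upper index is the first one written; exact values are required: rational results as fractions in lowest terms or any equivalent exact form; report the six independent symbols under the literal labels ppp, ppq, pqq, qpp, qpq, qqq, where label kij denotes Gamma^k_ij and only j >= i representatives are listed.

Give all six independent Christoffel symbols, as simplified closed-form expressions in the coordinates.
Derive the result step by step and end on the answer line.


E = 1 + 36*p^2*q^2 + 108*p^3*q + 81*p^4; F = 15*p*q + (45/2)*p^2 + 18*p^3*q + 27*p^4; G = 29/4 + 15*p^2 + 9*p^4
Gamma^k_ij = (1/2) g^{kl} (d_i g_jl + d_j g_il - d_l g_ij), with g^inv = (1/(EG-F^2)) [[G, -F], [-F, E]]
first partials: E_p = 72*p*q^2 + 324*p^2*q + 324*p^3, E_q = 72*p^2*q + 108*p^3, F_p = 15*q + 45*p + 54*p^2*q + 108*p^3, F_q = 15*p + 18*p^3, G_p = 30*p + 36*p^3, G_q = 0
D = EG - F^2 = 29/4 + 15*p^2 + 36*p^2*q^2 + 108*p^3*q + 90*p^4
expanded: Gamma^p_pp = (G E_p - 2F F_p + F E_q)/(2D), Gamma^p_pq = (G E_q - F G_p)/(2D), Gamma^p_qq = (2G F_q - G G_p - F G_q)/(2D), Gamma^q_pp = (2E F_p - E E_q - F E_p)/(2D), Gamma^q_pq = (E G_p - F E_q)/(2D), Gamma^q_qq = (E G_q - 2F F_q + F G_p)/(2D); substitute and cancel common factors

Answer: Gamma_ppp = (648*p^3 + 648*p^2*q + 144*p*q^2)/(360*p^4 + 432*p^3*q + 144*p^2*q^2 + 60*p^2 + 29), Gamma_ppq = (216*p^3 + 144*p^2*q)/(360*p^4 + 432*p^3*q + 144*p^2*q^2 + 60*p^2 + 29), Gamma_pqq = 0, Gamma_qpp = (216*p^3 + 72*p^2*q + 180*p + 60*q)/(360*p^4 + 432*p^3*q + 144*p^2*q^2 + 60*p^2 + 29), Gamma_qpq = (72*p^3 + 60*p)/(360*p^4 + 432*p^3*q + 144*p^2*q^2 + 60*p^2 + 29), Gamma_qqq = 0


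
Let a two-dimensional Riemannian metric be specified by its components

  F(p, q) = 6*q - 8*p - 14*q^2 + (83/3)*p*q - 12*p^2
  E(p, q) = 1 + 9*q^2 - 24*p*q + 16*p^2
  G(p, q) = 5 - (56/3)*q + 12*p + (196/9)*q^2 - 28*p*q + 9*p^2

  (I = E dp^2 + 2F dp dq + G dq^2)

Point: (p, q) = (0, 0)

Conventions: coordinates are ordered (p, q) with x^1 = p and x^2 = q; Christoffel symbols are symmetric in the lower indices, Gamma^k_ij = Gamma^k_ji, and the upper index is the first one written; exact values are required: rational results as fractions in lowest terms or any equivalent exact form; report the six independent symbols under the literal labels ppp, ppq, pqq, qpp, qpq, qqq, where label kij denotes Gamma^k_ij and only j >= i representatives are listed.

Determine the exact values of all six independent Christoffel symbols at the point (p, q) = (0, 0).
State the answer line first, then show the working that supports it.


Answer: Gamma_ppp = 0, Gamma_ppq = 0, Gamma_pqq = 0, Gamma_qpp = -8/5, Gamma_qpq = 6/5, Gamma_qqq = -28/15

E = 1, F = 0, G = 5 at the point
E_p = 0, E_q = 0, F_p = -8, F_q = 6, G_p = 12, G_q = -56/3
EG - F^2 = 5;  g^inv = (1/5) * [[5, 0], [0, 1]]
first-kind symbols [ij,l] = (1/2)(d_i g_jl + d_j g_il - d_l g_ij): [pp,p] = E_p/2 = 0, [pp,q] = F_p - E_q/2 = -8, [pq,p] = E_q/2 = 0, [pq,q] = G_p/2 = 6, [qq,p] = F_q - G_p/2 = 0, [qq,q] = G_q/2 = -28/3
Gamma^p_ij = (G*[ij,p] - F*[ij,q])/(EG - F^2), Gamma^q_ij = (E*[ij,q] - F*[ij,p])/(EG - F^2)


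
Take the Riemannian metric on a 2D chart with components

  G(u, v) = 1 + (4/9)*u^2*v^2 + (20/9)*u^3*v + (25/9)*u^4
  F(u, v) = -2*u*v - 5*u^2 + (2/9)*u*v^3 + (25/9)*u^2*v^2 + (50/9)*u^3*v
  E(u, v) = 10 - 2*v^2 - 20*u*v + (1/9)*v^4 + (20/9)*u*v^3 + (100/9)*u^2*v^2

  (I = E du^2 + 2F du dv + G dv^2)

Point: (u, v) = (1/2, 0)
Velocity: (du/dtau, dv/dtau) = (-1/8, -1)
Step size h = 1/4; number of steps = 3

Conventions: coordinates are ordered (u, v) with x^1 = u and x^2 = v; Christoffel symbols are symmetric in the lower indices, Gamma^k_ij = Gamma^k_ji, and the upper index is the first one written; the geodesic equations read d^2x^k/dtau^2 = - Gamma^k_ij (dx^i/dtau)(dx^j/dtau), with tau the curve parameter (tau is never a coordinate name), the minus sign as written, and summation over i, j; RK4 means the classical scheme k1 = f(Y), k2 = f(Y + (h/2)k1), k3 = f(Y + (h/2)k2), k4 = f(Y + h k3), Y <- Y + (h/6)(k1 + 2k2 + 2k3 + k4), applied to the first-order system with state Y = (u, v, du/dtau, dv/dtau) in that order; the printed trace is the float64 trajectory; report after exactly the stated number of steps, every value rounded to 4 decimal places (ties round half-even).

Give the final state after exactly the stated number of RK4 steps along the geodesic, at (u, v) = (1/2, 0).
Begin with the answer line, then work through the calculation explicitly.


Answer: u = 0.4497, v = -0.7543, du/dtau = -0.0252, dv/dtau = -1.0083

f(Y) = (du/dtau, dv/dtau, -Gamma^u_ij Y'^i Y'^j, -Gamma^v_ij Y'^i Y'^j) with the Gammas evaluated at the stage position; h = 0.250000; intermediate values shown to 6 dp
step 0: u = 0.5000, v = 0.0000, du/dtau = -0.1250, dv/dtau = -1.0000
step 1:
  k1: at (u, v) = (0.500000, 0.000000), (du/dtau, dv/dtau) = (-0.125000, -1.000000); Gamma_uuu = 0.000000, Gamma_uuv = -0.491468, Gamma_uvv = -0.098294, Gamma_vuu = 0.000000, Gamma_vuv = 0.068259, Gamma_vvv = 0.013652; k1 = (-0.125000, -1.000000, 0.221160, -0.030717)
  k2: at (u, v) = (0.484375, -0.125000), (du/dtau, dv/dtau) = (-0.097355, -1.003840); Gamma_uuu = 0.117440, Gamma_uuv = -0.431592, Gamma_uvv = -0.091016, Gamma_vuu = -0.012883, Gamma_vuv = 0.047345, Gamma_vvv = 0.009984; k2 = (-0.097355, -1.003840, 0.174961, -0.019193)
  k3: at (u, v) = (0.487831, -0.125480), (du/dtau, dv/dtau) = (-0.103130, -1.002399); Gamma_uuu = 0.117789, Gamma_uuv = -0.434371, Gamma_uvv = -0.091586, Gamma_vuu = -0.013102, Gamma_vuv = 0.048318, Gamma_vvv = 0.010188; k3 = (-0.103130, -1.002399, 0.180581, -0.020087)
  k4: at (u, v) = (0.474218, -0.250600), (du/dtau, dv/dtau) = (-0.079855, -1.005022); Gamma_uuu = 0.225927, Gamma_uuv = -0.382343, Gamma_uvv = -0.085506, Gamma_vuu = -0.019785, Gamma_vuv = 0.033483, Gamma_vvv = 0.007488; k4 = (-0.079855, -1.005022, 0.146296, -0.012812)
  Y <- Y + (h/6)(k1 + 2k2 + 2k3 + k4): u = 0.4748, v = -0.2507, du/dtau = -0.0801, dv/dtau = -1.0051
step 2:
  k1: at (u, v) = (0.474757, -0.250729), (du/dtau, dv/dtau) = (-0.080061, -1.005087); Gamma_uuu = 0.226001, Gamma_uuv = -0.382734, Gamma_uvv = -0.085587, Gamma_vuu = -0.019836, Gamma_vuv = 0.033593, Gamma_vvv = 0.007512; k1 = (-0.080061, -1.005087, 0.146607, -0.012868)
  k2: at (u, v) = (0.464750, -0.376365), (du/dtau, dv/dtau) = (-0.061735, -1.006696); Gamma_uuu = 0.327097, Gamma_uuv = -0.338492, Gamma_uvv = -0.080782, Gamma_vuu = -0.022515, Gamma_vuv = 0.023299, Gamma_vvv = 0.005560; k2 = (-0.061735, -1.006696, 0.122695, -0.008445)
  k3: at (u, v) = (0.467040, -0.376566), (du/dtau, dv/dtau) = (-0.064724, -1.006143); Gamma_uuu = 0.326993, Gamma_uuv = -0.340158, Gamma_uvv = -0.081111, Gamma_vuu = -0.022757, Gamma_vuv = 0.023674, Gamma_vvv = 0.005645; k3 = (-0.064724, -1.006143, 0.125044, -0.008703)
  k4: at (u, v) = (0.458576, -0.502265), (du/dtau, dv/dtau) = (-0.048800, -1.007263); Gamma_uuu = 0.422178, Gamma_uuv = -0.301020, Gamma_uvv = -0.077091, Gamma_vuu = -0.022570, Gamma_vuv = 0.016093, Gamma_vvv = 0.004121; k4 = (-0.048800, -1.007263, 0.106802, -0.005710)
  Y <- Y + (h/6)(k1 + 2k2 + 2k3 + k4): u = 0.4588, v = -0.5023, du/dtau = -0.0489, dv/dtau = -1.0073
step 3:
  k1: at (u, v) = (0.458850, -0.502314), (du/dtau, dv/dtau) = (-0.048857, -1.007290); Gamma_uuu = 0.422165, Gamma_uuv = -0.301203, Gamma_uvv = -0.077127, Gamma_vuu = -0.022602, Gamma_vuv = 0.016126, Gamma_vvv = 0.004129; k1 = (-0.048857, -1.007290, 0.106895, -0.005723)
  k2: at (u, v) = (0.452743, -0.628225), (du/dtau, dv/dtau) = (-0.035495, -1.008005); Gamma_uuu = 0.512678, Gamma_uuv = -0.266936, Gamma_uvv = -0.073894, Gamma_vuu = -0.020420, Gamma_vuv = 0.010632, Gamma_vvv = 0.002943; k2 = (-0.035495, -1.008005, 0.093538, -0.003726)
  k3: at (u, v) = (0.454413, -0.628314), (du/dtau, dv/dtau) = (-0.037165, -1.007756); Gamma_uuu = 0.512313, Gamma_uuv = -0.268055, Gamma_uvv = -0.074104, Gamma_vuu = -0.020627, Gamma_vuv = 0.010793, Gamma_vvv = 0.002984; k3 = (-0.037165, -1.007756, 0.094629, -0.003810)
  k4: at (u, v) = (0.449559, -0.754253), (du/dtau, dv/dtau) = (-0.025200, -1.008243); Gamma_uuu = 0.598967, Gamma_uuv = -0.237210, Gamma_uvv = -0.071401, Gamma_vuu = -0.016839, Gamma_vuv = 0.006669, Gamma_vvv = 0.002007; k4 = (-0.025200, -1.008243, 0.084256, -0.002369)
  Y <- Y + (h/6)(k1 + 2k2 + 2k3 + k4): u = 0.4497, v = -0.7543, du/dtau = -0.0252, dv/dtau = -1.0083


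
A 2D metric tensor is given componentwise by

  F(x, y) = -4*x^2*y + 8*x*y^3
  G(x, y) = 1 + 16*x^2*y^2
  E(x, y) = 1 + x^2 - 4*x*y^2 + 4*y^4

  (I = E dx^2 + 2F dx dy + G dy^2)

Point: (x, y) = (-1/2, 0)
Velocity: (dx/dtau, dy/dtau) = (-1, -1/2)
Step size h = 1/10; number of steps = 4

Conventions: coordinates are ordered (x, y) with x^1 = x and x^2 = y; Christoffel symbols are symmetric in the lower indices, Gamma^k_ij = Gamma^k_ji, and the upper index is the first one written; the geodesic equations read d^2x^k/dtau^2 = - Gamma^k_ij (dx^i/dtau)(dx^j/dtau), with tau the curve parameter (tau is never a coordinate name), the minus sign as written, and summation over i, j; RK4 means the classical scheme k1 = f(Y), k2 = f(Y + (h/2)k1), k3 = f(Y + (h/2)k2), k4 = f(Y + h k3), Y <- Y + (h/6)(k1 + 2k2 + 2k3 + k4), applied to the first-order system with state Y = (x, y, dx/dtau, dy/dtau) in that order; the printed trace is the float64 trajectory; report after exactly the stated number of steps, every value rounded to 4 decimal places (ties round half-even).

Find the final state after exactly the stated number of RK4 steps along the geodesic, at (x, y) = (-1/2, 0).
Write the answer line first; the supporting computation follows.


Answer: x = -0.8440, y = -0.1855, dx/dtau = -0.7210, dy/dtau = -0.3972

f(Y) = (dx/dtau, dy/dtau, -Gamma^x_ij Y'^i Y'^j, -Gamma^y_ij Y'^i Y'^j) with the Gammas evaluated at the stage position; h = 0.100000; intermediate values shown to 6 dp
step 0: x = -0.5000, y = 0.0000, dx/dtau = -1.0000, dy/dtau = -0.5000
step 1:
  k1: at (x, y) = (-0.500000, 0.000000), (dx/dtau, dy/dtau) = (-1.000000, -0.500000); Gamma_xxx = -0.400000, Gamma_xxy = 0.000000, Gamma_xyy = -0.800000, Gamma_yxx = 0.000000, Gamma_yxy = 0.000000, Gamma_yyy = 0.000000; k1 = (-1.000000, -0.500000, 0.600000, 0.000000)
  k2: at (x, y) = (-0.550000, -0.025000), (dx/dtau, dy/dtau) = (-0.970000, -0.500000); Gamma_xxx = -0.421799, Gamma_xxy = -0.042180, Gamma_xyy = -0.927958, Gamma_yxx = -0.042084, Gamma_yxy = -0.004208, Gamma_yyy = -0.092585; k2 = (-0.970000, -0.500000, 0.669775, 0.066826)
  k3: at (x, y) = (-0.548500, -0.025000), (dx/dtau, dy/dtau) = (-0.966511, -0.496659); Gamma_xxx = -0.421189, Gamma_xxy = -0.042119, Gamma_xyy = -0.924089, Gamma_yxx = -0.042023, Gamma_yxy = -0.004202, Gamma_yyy = -0.092199; k3 = (-0.966511, -0.496659, 0.661832, 0.066033)
  k4: at (x, y) = (-0.596651, -0.049666), (dx/dtau, dy/dtau) = (-0.933817, -0.493397); Gamma_xxx = -0.437213, Gamma_xxy = -0.086858, Gamma_xyy = -1.043454, Gamma_yxx = -0.086146, Gamma_yxy = -0.017114, Gamma_yyy = -0.205596; k4 = (-0.933817, -0.493397, 0.715313, 0.140941)
  Y <- Y + (h/6)(k1 + 2k2 + 2k3 + k4): x = -0.5968, y = -0.0498, dx/dtau = -0.9337, dy/dtau = -0.4932
step 2:
  k1: at (x, y) = (-0.596781, -0.049779), (dx/dtau, dy/dtau) = (-0.933691, -0.493222); Gamma_xxx = -0.437243, Gamma_xxy = -0.087061, Gamma_xyy = -1.043752, Gamma_yxx = -0.086344, Gamma_yxy = -0.017192, Gamma_yyy = -0.206114; k1 = (-0.933691, -0.493222, 0.715277, 0.141249)
  k2: at (x, y) = (-0.643465, -0.074440), (dx/dtau, dy/dtau) = (-0.897927, -0.486160); Gamma_xxx = -0.446747, Gamma_xxy = -0.133023, Gamma_xyy = -1.149864, Gamma_yxx = -0.130771, Gamma_yxy = -0.038938, Gamma_yyy = -0.336585; k2 = (-0.897927, -0.486160, 0.748111, 0.218985)
  k3: at (x, y) = (-0.641677, -0.074087), (dx/dtau, dy/dtau) = (-0.896286, -0.482273); Gamma_xxx = -0.446376, Gamma_xxy = -0.132282, Gamma_xyy = -1.145717, Gamma_yxx = -0.130057, Gamma_yxy = -0.038542, Gamma_yyy = -0.333818; k3 = (-0.896286, -0.482273, 0.739425, 0.215440)
  k4: at (x, y) = (-0.686409, -0.098006), (dx/dtau, dy/dtau) = (-0.859749, -0.471678); Gamma_xxx = -0.449351, Gamma_xxy = -0.176156, Gamma_xyy = -1.233755, Gamma_yxx = -0.171360, Gamma_yxy = -0.067177, Gamma_yyy = -0.470493; k4 = (-0.859749, -0.471678, 0.749504, 0.285824)
  Y <- Y + (h/6)(k1 + 2k2 + 2k3 + k4): x = -0.6865, y = -0.0981, dx/dtau = -0.8597, dy/dtau = -0.4716
step 3:
  k1: at (x, y) = (-0.686478, -0.098141), (dx/dtau, dy/dtau) = (-0.859694, -0.471624); Gamma_xxx = -0.449318, Gamma_xxy = -0.176387, Gamma_xyy = -1.233789, Gamma_yxx = -0.171572, Gamma_yxy = -0.067353, Gamma_yyy = -0.471123; k1 = (-0.859694, -0.471624, 0.749542, 0.286213)
  k2: at (x, y) = (-0.729463, -0.121723), (dx/dtau, dy/dtau) = (-0.822217, -0.457313); Gamma_xxx = -0.445905, Gamma_xxy = -0.217107, Gamma_xyy = -1.301085, Gamma_yxx = -0.208632, Gamma_yxy = -0.101581, Gamma_yyy = -0.608756; k2 = (-0.822217, -0.457313, 0.736821, 0.344746)
  k3: at (x, y) = (-0.727589, -0.121007), (dx/dtau, dy/dtau) = (-0.822853, -0.454386); Gamma_xxx = -0.446038, Gamma_xxy = -0.215895, Gamma_xyy = -1.298129, Gamma_yxx = -0.207541, Gamma_yxy = -0.100456, Gamma_yyy = -0.604019; k3 = (-0.822853, -0.454386, 0.731470, 0.340353)
  k4: at (x, y) = (-0.768764, -0.143580), (dx/dtau, dy/dtau) = (-0.786547, -0.437588); Gamma_xxx = -0.437592, Gamma_xxy = -0.251318, Gamma_xyy = -1.345618, Gamma_yxx = -0.238525, Gamma_yxy = -0.136990, Gamma_yyy = -0.733478; k4 = (-0.786547, -0.437588, 0.701381, 0.382313)
  Y <- Y + (h/6)(k1 + 2k2 + 2k3 + k4): x = -0.7688, y = -0.1437, dx/dtau = -0.7866, dy/dtau = -0.4376
step 4:
  k1: at (x, y) = (-0.768751, -0.143685), (dx/dtau, dy/dtau) = (-0.786569, -0.437645); Gamma_xxx = -0.437533, Gamma_xxy = -0.251468, Gamma_xyy = -1.345418, Gamma_yxx = -0.238650, Gamma_yxy = -0.137161, Gamma_yyy = -0.733849; k1 = (-0.786569, -0.437645, 0.701519, 0.382639)
  k2: at (x, y) = (-0.808080, -0.165567), (dx/dtau, dy/dtau) = (-0.751493, -0.418513); Gamma_xxx = -0.424865, Gamma_xxy = -0.281375, Gamma_xyy = -1.373301, Gamma_yxx = -0.263498, Gamma_yxy = -0.174506, Gamma_yyy = -0.851709; k2 = (-0.751493, -0.418513, 0.657467, 0.407755)
  k3: at (x, y) = (-0.806326, -0.164611), (dx/dtau, dy/dtau) = (-0.753695, -0.417257); Gamma_xxx = -0.425501, Gamma_xxy = -0.280168, Gamma_xyy = -1.372369, Gamma_yxx = -0.262523, Gamma_yxy = -0.172856, Gamma_yyy = -0.846718; k3 = (-0.753695, -0.417257, 0.656860, 0.405266)
  k4: at (x, y) = (-0.844121, -0.185411), (dx/dtau, dy/dtau) = (-0.720883, -0.397118); Gamma_xxx = -0.410233, Gamma_xxy = -0.304246, Gamma_xyy = -1.385144, Gamma_yxx = -0.281331, Gamma_yxy = -0.208647, Gamma_yyy = -0.949911; k4 = (-0.720883, -0.397118, 0.605824, 0.415465)
  Y <- Y + (h/6)(k1 + 2k2 + 2k3 + k4): x = -0.8440, y = -0.1855, dx/dtau = -0.7210, dy/dtau = -0.3972


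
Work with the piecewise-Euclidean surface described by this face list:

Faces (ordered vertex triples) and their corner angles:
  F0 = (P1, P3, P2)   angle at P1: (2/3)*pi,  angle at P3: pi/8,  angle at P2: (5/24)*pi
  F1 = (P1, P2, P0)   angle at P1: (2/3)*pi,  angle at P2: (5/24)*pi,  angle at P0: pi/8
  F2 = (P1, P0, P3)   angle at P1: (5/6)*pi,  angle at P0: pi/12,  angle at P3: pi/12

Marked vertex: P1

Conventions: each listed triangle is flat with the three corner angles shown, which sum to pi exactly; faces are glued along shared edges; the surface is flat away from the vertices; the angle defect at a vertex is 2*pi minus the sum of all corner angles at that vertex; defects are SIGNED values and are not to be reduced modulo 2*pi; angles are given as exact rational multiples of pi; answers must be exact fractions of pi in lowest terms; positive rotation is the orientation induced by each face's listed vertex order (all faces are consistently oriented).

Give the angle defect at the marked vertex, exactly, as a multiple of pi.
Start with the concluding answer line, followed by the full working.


Answer: defect(P1) = -pi/6

Sum of corner angles at P1: (13/6)*pi
defect = 2*pi - (13/6)*pi


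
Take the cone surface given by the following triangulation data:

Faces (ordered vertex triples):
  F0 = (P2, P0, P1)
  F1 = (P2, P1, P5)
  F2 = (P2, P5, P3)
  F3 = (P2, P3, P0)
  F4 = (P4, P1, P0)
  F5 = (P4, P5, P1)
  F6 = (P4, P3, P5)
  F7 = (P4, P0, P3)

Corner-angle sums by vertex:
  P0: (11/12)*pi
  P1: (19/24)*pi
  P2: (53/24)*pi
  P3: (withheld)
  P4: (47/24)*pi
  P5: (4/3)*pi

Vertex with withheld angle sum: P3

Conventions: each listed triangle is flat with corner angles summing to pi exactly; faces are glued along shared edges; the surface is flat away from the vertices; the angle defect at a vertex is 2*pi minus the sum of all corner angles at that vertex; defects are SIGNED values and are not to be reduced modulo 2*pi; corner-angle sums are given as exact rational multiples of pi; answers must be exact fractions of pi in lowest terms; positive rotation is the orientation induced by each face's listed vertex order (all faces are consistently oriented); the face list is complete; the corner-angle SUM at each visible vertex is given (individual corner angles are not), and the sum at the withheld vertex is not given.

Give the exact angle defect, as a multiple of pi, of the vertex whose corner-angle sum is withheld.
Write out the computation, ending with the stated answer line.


V = 6, E = 12, F = 8; chi = V - E + F = 2
Gauss-Bonnet: total defect = 2*pi*chi = 4*pi; visible defects sum to (67/24)*pi

Answer: defect(P3) = (29/24)*pi


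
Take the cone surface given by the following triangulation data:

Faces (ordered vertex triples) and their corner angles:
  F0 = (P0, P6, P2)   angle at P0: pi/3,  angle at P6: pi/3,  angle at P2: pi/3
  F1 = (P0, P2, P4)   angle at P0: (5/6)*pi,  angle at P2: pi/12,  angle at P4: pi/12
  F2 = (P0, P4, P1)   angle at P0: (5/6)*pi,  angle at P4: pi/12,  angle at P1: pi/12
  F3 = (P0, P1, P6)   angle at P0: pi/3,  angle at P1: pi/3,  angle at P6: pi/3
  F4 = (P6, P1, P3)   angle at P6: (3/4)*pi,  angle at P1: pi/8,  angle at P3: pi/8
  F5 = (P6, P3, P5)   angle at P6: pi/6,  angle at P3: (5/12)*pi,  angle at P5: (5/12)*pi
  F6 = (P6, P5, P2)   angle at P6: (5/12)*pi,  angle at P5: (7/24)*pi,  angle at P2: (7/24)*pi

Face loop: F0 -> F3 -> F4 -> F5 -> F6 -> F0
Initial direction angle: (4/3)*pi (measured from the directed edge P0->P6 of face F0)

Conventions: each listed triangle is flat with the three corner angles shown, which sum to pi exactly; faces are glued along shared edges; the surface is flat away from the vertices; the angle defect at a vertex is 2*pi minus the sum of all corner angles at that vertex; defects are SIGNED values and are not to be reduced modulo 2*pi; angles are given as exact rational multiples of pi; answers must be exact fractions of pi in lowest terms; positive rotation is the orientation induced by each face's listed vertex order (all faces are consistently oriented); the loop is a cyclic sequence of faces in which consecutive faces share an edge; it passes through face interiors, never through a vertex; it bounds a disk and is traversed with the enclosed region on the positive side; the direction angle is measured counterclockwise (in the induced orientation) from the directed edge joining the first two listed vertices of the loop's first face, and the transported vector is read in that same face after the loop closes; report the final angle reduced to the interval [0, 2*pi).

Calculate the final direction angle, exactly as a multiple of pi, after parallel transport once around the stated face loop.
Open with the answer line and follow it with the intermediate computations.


Answer: final direction angle = (4/3)*pi

enclosed vertex P6: corner angles sum to 2*pi, defect = 2*pi - 2*pi = 0
transport around the loop rotates by the sum of enclosed defects; add to the initial angle mod 2*pi
final angle = (4/3)*pi + 0 = (4/3)*pi (mod 2*pi)


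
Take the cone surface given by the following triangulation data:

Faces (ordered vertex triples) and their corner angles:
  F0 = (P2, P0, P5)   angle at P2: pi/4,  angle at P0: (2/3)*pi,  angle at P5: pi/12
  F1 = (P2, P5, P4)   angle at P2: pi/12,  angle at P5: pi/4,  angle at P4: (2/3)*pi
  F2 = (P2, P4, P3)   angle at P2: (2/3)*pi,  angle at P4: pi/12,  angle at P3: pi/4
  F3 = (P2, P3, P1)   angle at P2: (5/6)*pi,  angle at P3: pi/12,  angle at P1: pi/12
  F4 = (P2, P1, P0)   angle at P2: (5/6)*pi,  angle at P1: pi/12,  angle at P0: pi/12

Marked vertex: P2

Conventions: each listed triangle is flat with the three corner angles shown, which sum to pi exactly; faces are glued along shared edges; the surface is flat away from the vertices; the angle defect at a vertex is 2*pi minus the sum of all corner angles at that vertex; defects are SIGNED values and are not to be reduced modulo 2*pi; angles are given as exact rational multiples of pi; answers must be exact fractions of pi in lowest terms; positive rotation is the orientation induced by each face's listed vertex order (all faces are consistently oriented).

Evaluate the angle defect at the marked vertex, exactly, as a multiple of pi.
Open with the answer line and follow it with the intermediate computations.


Answer: defect(P2) = (-2/3)*pi

Sum of corner angles at P2: (8/3)*pi
defect = 2*pi - (8/3)*pi


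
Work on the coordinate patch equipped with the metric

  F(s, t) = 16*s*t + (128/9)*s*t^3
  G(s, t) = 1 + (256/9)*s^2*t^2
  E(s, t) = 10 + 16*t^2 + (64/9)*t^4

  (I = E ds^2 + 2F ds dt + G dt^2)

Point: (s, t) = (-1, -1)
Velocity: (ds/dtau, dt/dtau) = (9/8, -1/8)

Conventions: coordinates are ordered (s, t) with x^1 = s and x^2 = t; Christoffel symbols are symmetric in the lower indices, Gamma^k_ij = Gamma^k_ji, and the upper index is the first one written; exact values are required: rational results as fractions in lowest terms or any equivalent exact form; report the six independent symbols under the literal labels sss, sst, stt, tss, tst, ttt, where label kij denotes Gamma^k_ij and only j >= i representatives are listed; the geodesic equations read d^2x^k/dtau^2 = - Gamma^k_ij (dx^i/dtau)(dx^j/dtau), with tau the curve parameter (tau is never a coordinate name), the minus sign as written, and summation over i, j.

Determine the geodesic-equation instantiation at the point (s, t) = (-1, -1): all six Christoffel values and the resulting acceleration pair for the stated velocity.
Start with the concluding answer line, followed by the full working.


Answer: Gamma_sss = 0, Gamma_sst = -136/277, Gamma_stt = -136/277, Gamma_tss = 0, Gamma_tst = -128/277, Gamma_ttt = -128/277; accelerations (d^2s/dtau^2, d^2t/dtau^2) = (-289/2216, -34/277)

E = 298/9, F = 272/9, G = 265/9 at the point
E_s = 0, E_t = -544/9, F_s = -272/9, F_t = -176/3, G_s = -512/9, G_t = -512/9
EG - F^2 = 554/9;  g^inv = (9/554) * [[265/9, -272/9], [-272/9, 298/9]]
first-kind symbols [ij,l] = (1/2)(d_i g_jl + d_j g_il - d_l g_ij): [ss,s] = E_s/2 = 0, [ss,t] = F_s - E_t/2 = 0, [st,s] = E_t/2 = -272/9, [st,t] = G_s/2 = -256/9, [tt,s] = F_t - G_s/2 = -272/9, [tt,t] = G_t/2 = -256/9
Gamma^s_ij = (G*[ij,s] - F*[ij,t])/(EG - F^2), Gamma^t_ij = (E*[ij,t] - F*[ij,s])/(EG - F^2)
Gamma_sss = 0, Gamma_sst = -136/277, Gamma_stt = -136/277, Gamma_tss = 0, Gamma_tst = -128/277, Gamma_ttt = -128/277
d^2s/dtau^2 = -(Gamma_sss*(9/8)^2 + 2*Gamma_sst*(9/8)*(-1/8) + Gamma_stt*(-1/8)^2) = -289/2216
d^2t/dtau^2 = -(Gamma_tss*(9/8)^2 + 2*Gamma_tst*(9/8)*(-1/8) + Gamma_ttt*(-1/8)^2) = -34/277


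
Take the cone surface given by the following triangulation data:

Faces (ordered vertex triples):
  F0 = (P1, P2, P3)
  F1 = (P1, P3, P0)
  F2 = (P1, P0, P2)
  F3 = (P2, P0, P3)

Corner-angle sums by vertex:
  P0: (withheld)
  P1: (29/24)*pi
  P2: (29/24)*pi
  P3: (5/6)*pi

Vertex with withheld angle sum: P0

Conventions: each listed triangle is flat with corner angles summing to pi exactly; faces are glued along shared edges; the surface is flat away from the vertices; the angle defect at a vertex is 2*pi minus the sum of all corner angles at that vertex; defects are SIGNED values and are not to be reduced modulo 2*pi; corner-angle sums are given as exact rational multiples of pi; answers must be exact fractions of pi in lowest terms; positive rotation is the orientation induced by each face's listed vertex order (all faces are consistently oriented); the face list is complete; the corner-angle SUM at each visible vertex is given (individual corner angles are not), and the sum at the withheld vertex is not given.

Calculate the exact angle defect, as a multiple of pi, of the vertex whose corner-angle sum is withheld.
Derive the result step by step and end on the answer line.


V = 4, E = 6, F = 4; chi = V - E + F = 2
Gauss-Bonnet: total defect = 2*pi*chi = 4*pi; visible defects sum to (11/4)*pi

Answer: defect(P0) = (5/4)*pi


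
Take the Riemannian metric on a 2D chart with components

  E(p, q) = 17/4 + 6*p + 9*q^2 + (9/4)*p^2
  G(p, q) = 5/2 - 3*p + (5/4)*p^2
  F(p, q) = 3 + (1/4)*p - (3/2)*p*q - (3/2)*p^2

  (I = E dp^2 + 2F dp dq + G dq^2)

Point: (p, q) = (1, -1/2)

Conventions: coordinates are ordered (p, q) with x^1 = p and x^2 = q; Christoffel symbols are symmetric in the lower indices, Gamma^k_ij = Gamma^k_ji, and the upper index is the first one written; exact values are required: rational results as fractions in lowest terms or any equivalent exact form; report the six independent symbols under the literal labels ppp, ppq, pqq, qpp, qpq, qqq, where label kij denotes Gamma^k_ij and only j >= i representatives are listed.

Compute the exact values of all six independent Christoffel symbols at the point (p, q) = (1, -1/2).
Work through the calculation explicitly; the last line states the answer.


E = 59/4, F = 5/2, G = 3/4 at the point
E_p = 21/2, E_q = -9, F_p = -2, F_q = -3/2, G_p = -1/2, G_q = 0
EG - F^2 = 77/16;  g^inv = (16/77) * [[3/4, -5/2], [-5/2, 59/4]]
first-kind symbols [ij,l] = (1/2)(d_i g_jl + d_j g_il - d_l g_ij): [pp,p] = E_p/2 = 21/4, [pp,q] = F_p - E_q/2 = 5/2, [pq,p] = E_q/2 = -9/2, [pq,q] = G_p/2 = -1/4, [qq,p] = F_q - G_p/2 = -5/4, [qq,q] = G_q/2 = 0
Gamma^p_ij = (G*[ij,p] - F*[ij,q])/(EG - F^2), Gamma^q_ij = (E*[ij,q] - F*[ij,p])/(EG - F^2)

Answer: Gamma_ppp = -37/77, Gamma_ppq = -4/7, Gamma_pqq = -15/77, Gamma_qpp = 380/77, Gamma_qpq = 11/7, Gamma_qqq = 50/77


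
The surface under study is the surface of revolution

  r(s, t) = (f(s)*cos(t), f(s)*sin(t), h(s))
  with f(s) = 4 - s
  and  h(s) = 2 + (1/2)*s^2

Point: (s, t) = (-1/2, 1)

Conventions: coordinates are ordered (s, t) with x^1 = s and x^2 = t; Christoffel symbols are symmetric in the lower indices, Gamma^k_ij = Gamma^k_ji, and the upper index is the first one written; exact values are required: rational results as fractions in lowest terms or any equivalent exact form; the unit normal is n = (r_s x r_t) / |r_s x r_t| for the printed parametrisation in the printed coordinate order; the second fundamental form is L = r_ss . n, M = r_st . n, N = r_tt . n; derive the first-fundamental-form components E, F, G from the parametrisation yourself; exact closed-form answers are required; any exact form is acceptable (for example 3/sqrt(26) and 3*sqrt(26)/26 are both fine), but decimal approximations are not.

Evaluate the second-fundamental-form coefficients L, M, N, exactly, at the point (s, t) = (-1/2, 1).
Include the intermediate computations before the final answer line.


f = 9/2, f' = -1, f'' = 0, h' = -1/2, h'' = 1
E = 5/4, F = 0, G = 81/4; answer radicand W^2 = 5/4
unnormalised second-form numerators: l = -1, m = 0, n = -9/4; L = l/sqrt(5/4), and similarly M = m/sqrt(W^2), N = n/sqrt(W^2)

Answer: L = -2*sqrt(5)/5, M = 0, N = -9*sqrt(5)/10


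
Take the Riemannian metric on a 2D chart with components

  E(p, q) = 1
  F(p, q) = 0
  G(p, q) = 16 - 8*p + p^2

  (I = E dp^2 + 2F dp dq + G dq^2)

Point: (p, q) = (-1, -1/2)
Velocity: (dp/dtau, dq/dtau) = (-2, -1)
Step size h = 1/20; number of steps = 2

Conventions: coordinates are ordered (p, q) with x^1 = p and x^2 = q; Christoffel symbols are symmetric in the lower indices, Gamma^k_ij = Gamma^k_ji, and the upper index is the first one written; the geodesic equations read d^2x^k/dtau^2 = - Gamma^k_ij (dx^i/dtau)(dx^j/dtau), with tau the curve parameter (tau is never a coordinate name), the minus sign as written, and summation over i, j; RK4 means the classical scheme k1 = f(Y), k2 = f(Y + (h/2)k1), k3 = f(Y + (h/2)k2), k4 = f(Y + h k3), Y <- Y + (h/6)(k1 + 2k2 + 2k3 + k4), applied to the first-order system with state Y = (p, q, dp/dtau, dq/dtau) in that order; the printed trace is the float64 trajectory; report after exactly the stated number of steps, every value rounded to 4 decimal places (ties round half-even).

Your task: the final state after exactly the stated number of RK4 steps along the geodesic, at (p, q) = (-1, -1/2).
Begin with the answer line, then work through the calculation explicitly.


Answer: p = -1.2240, q = -0.5959, dp/dtau = -2.4694, dq/dtau = -0.9161

f(Y) = (dp/dtau, dq/dtau, -Gamma^p_ij Y'^i Y'^j, -Gamma^q_ij Y'^i Y'^j) with the Gammas evaluated at the stage position; h = 0.050000; intermediate values shown to 6 dp
step 0: p = -1.0000, q = -0.5000, dp/dtau = -2.0000, dq/dtau = -1.0000
step 1:
  k1: at (p, q) = (-1.000000, -0.500000), (dp/dtau, dq/dtau) = (-2.000000, -1.000000); Gamma_ppp = 0.000000, Gamma_ppq = 0.000000, Gamma_pqq = 5.000000, Gamma_qpp = 0.000000, Gamma_qpq = -0.200000, Gamma_qqq = 0.000000; k1 = (-2.000000, -1.000000, -5.000000, 0.800000)
  k2: at (p, q) = (-1.050000, -0.525000), (dp/dtau, dq/dtau) = (-2.125000, -0.980000); Gamma_ppp = 0.000000, Gamma_ppq = 0.000000, Gamma_pqq = 5.050000, Gamma_qpp = 0.000000, Gamma_qpq = -0.198020, Gamma_qqq = 0.000000; k2 = (-2.125000, -0.980000, -4.850020, 0.824752)
  k3: at (p, q) = (-1.053125, -0.524500), (dp/dtau, dq/dtau) = (-2.121250, -0.979381); Gamma_ppp = 0.000000, Gamma_ppq = 0.000000, Gamma_pqq = 5.053125, Gamma_qpp = 0.000000, Gamma_qpq = -0.197897, Gamma_qqq = 0.000000; k3 = (-2.121250, -0.979381, -4.846894, 0.822269)
  k4: at (p, q) = (-1.106063, -0.548969), (dp/dtau, dq/dtau) = (-2.242345, -0.958887); Gamma_ppp = 0.000000, Gamma_ppq = 0.000000, Gamma_pqq = 5.106063, Gamma_qpp = 0.000000, Gamma_qpq = -0.195846, Gamma_qqq = 0.000000; k4 = (-2.242345, -0.958887, -4.694838, 0.842197)
  Y <- Y + (h/6)(k1 + 2k2 + 2k3 + k4): p = -1.1061, q = -0.5490, dp/dtau = -2.2424, dq/dtau = -0.9589
step 2:
  k1: at (p, q) = (-1.106124, -0.548980), (dp/dtau, dq/dtau) = (-2.242406, -0.958865); Gamma_ppp = 0.000000, Gamma_ppq = 0.000000, Gamma_pqq = 5.106124, Gamma_qpp = 0.000000, Gamma_qpq = -0.195843, Gamma_qqq = 0.000000; k1 = (-2.242406, -0.958865, -4.694680, 0.842190)
  k2: at (p, q) = (-1.162184, -0.572952), (dp/dtau, dq/dtau) = (-2.359773, -0.937810); Gamma_ppp = 0.000000, Gamma_ppq = 0.000000, Gamma_pqq = 5.162184, Gamma_qpp = 0.000000, Gamma_qpq = -0.193716, Gamma_qqq = 0.000000; k2 = (-2.359773, -0.937810, -4.540076, 0.857396)
  k3: at (p, q) = (-1.165118, -0.572426), (dp/dtau, dq/dtau) = (-2.355907, -0.937430); Gamma_ppp = 0.000000, Gamma_ppq = 0.000000, Gamma_pqq = 5.165118, Gamma_qpp = 0.000000, Gamma_qpq = -0.193606, Gamma_qqq = 0.000000; k3 = (-2.355907, -0.937430, -4.538974, 0.855159)
  k4: at (p, q) = (-1.223919, -0.595852), (dp/dtau, dq/dtau) = (-2.469354, -0.916107); Gamma_ppp = 0.000000, Gamma_ppq = 0.000000, Gamma_pqq = 5.223919, Gamma_qpp = 0.000000, Gamma_qpq = -0.191427, Gamma_qqq = 0.000000; k4 = (-2.469354, -0.916107, -4.384182, 0.866090)
  Y <- Y + (h/6)(k1 + 2k2 + 2k3 + k4): p = -1.2240, q = -0.5959, dp/dtau = -2.4694, dq/dtau = -0.9161
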